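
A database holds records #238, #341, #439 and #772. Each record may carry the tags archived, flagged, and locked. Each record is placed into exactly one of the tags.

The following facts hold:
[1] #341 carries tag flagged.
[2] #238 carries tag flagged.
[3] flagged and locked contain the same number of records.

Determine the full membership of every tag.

archived = {}; flagged = {#238, #341}; locked = {#439, #772}

From (1): #341 ∈ flagged.
From (2): #238 ∈ flagged.
Suppose #439 ∈ archived: no assignment then satisfies all the clues, so #439 ∉ archived.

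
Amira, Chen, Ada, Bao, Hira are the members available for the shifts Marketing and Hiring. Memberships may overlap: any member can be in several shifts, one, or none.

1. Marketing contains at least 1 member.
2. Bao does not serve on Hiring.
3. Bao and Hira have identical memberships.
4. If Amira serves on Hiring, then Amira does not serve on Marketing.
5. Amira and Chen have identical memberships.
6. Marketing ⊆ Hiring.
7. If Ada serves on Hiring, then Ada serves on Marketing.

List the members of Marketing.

Marketing = {Ada}

From (2): Bao ∉ Hiring.
(3): Hira matches Bao: Hira ∉ Hiring.
(6) contrapositive: Bao ∉ Marketing.
(6) contrapositive: Hira ∉ Marketing.
Suppose Amira ∈ Marketing: no assignment then satisfies all the clues, so Amira ∉ Marketing.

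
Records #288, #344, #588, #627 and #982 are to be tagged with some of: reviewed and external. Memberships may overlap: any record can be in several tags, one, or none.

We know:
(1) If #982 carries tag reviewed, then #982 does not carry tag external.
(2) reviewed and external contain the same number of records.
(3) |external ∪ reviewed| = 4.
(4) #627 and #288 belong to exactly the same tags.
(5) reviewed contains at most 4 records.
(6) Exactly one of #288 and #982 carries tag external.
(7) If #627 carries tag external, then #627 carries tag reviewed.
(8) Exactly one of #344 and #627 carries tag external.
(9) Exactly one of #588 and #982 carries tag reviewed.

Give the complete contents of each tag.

reviewed = {#288, #627, #982}; external = {#288, #588, #627}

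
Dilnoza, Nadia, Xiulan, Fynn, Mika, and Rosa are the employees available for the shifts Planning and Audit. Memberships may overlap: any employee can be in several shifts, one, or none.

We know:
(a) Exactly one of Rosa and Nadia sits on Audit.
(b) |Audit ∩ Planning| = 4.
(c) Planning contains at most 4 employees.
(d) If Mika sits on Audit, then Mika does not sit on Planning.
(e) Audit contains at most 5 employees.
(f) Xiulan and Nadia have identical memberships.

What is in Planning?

Planning = {Dilnoza, Fynn, Nadia, Xiulan}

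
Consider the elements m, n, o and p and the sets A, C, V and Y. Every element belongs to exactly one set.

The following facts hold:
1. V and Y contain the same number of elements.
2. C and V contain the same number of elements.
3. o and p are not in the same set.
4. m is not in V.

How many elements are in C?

1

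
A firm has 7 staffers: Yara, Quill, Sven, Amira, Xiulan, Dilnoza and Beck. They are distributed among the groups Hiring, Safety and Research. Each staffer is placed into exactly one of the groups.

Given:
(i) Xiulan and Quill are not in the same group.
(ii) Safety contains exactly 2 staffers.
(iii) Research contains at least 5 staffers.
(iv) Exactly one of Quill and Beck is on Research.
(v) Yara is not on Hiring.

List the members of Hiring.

Hiring = {}

From (v): Yara ∉ Hiring.
Suppose Quill ∈ Hiring: no assignment then satisfies all the clues, so Quill ∉ Hiring.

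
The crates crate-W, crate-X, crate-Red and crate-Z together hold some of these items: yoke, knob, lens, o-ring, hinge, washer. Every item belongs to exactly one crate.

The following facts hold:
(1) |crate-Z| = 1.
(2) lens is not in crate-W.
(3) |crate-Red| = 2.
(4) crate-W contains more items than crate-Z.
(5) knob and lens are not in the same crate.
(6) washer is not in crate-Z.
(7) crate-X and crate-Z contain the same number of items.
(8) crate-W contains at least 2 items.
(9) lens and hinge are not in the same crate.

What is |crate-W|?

2

From (2): lens ∉ crate-W.
From (6): washer ∉ crate-Z.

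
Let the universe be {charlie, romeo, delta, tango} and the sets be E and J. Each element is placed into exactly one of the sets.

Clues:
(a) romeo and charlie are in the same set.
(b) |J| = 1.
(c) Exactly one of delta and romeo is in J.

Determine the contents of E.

E = {charlie, romeo, tango}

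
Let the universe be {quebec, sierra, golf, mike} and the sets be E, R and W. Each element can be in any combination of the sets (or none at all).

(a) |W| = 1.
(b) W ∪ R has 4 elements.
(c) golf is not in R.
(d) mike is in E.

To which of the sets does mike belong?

mike: E, R

From (c): golf ∉ R.
From (d): mike ∈ E.
Suppose mike ∉ R: no assignment then satisfies all the clues, so mike ∈ R.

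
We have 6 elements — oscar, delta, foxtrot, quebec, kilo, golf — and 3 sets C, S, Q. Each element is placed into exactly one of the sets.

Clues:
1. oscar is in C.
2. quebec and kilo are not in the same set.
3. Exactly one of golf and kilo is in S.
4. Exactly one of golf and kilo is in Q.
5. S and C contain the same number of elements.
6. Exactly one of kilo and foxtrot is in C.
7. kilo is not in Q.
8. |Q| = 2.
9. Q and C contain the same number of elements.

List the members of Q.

Q = {golf, quebec}

From (1): oscar ∈ C.
From (7): kilo ∉ Q.
(4) (exactly one): golf ∈ Q.
(3) (exactly one): kilo ∈ S.
(6) (exactly one): foxtrot ∈ C.
(2): quebec ∉ S.
Suppose delta ∈ Q: no assignment then satisfies all the clues, so delta ∉ Q.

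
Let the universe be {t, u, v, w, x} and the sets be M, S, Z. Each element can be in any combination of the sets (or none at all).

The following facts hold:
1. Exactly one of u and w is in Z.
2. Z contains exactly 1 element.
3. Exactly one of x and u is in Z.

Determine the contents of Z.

Z = {u}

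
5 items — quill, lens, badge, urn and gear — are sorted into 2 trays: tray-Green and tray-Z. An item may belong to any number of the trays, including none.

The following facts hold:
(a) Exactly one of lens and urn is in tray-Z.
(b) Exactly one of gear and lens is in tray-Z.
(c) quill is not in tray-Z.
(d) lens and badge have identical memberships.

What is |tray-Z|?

2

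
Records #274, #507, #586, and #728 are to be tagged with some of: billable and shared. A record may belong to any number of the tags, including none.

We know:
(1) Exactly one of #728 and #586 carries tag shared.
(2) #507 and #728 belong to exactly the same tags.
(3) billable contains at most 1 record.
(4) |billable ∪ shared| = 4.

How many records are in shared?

3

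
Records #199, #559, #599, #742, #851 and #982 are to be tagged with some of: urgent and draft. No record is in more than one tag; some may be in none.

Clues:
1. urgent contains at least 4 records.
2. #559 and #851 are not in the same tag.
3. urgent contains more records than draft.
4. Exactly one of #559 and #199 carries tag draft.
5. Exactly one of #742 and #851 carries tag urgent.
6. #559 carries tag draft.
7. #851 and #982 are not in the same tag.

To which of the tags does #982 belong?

#982: urgent

From (6): #559 ∈ draft.
(2): #851 ∉ draft.
(4) (exactly one): #199 ∉ draft.
Suppose #982 ∉ urgent: no assignment then satisfies all the clues, so #982 ∈ urgent.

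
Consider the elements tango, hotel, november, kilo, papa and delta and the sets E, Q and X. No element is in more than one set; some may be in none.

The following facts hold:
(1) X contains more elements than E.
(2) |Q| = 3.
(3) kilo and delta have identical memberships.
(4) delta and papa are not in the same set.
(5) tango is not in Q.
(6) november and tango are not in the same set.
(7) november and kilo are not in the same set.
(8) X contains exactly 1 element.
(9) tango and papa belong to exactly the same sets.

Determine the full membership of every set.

E = {}; Q = {delta, hotel, kilo}; X = {november}

From (5): tango ∉ Q.
(9): papa matches tango: papa ∉ Q.
Suppose tango ∈ E: no assignment then satisfies all the clues, so tango ∉ E.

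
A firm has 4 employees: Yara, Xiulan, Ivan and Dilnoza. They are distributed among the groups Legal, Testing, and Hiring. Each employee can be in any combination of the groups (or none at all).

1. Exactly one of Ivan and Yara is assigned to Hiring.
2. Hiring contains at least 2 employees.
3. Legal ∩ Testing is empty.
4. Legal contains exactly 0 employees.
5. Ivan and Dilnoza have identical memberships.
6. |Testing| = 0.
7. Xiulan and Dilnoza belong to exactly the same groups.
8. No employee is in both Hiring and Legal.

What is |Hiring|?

3

(4): Legal already has 0, so the rest are out.
(6): Testing already has 0, so the rest are out.
Suppose Yara ∈ Hiring: no assignment then satisfies all the clues, so Yara ∉ Hiring.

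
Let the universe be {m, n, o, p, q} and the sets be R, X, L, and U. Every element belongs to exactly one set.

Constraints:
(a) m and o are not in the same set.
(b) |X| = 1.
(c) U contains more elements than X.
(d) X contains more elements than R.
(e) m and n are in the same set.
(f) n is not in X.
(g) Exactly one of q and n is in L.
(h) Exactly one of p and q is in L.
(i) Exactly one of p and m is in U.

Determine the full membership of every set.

R = {}; X = {p}; L = {o, q}; U = {m, n}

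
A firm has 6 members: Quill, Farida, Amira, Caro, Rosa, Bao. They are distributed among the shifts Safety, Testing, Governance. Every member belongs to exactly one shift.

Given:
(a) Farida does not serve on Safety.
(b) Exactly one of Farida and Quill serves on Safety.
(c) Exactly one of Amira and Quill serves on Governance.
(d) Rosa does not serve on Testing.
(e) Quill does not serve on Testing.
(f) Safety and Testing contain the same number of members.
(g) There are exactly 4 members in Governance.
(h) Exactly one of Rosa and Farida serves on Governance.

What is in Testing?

From (a): Farida ∉ Safety.
From (d): Rosa ∉ Testing.
From (e): Quill ∉ Testing.
(b) (exactly one): Quill ∈ Safety.
(c) (exactly one): Amira ∈ Governance.
Suppose Farida ∉ Testing: no assignment then satisfies all the clues, so Farida ∈ Testing.

Testing = {Farida}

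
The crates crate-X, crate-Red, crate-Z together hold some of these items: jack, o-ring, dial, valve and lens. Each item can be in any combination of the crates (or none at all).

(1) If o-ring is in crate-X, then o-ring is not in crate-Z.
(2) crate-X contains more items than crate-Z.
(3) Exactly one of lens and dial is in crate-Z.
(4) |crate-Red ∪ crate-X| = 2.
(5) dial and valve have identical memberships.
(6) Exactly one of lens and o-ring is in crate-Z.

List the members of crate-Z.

crate-Z = {lens}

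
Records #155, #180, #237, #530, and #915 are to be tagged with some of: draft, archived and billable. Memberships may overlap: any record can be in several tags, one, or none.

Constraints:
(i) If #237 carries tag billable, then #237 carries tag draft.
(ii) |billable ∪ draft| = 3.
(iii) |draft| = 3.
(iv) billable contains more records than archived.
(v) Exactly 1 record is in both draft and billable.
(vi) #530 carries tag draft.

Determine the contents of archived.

archived = {}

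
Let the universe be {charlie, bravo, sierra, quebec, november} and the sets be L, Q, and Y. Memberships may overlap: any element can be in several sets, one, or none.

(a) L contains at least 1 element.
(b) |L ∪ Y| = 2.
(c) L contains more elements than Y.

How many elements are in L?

2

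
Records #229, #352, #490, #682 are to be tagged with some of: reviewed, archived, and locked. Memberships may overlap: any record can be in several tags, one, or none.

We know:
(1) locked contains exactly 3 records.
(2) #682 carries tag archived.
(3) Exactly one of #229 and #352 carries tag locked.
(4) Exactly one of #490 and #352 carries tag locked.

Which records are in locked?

locked = {#229, #490, #682}

From (2): #682 ∈ archived.
Suppose #229 ∉ locked: no assignment then satisfies all the clues, so #229 ∈ locked.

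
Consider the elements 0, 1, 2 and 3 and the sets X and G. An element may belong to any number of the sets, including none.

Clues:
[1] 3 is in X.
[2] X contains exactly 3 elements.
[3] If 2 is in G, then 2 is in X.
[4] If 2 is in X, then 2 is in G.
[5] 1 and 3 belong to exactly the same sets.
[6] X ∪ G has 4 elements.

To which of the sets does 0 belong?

0: G

From (1): 3 ∈ X.
(5): 1 matches 3: 1 ∈ X.
Suppose 0 ∈ X: no assignment then satisfies all the clues, so 0 ∉ X.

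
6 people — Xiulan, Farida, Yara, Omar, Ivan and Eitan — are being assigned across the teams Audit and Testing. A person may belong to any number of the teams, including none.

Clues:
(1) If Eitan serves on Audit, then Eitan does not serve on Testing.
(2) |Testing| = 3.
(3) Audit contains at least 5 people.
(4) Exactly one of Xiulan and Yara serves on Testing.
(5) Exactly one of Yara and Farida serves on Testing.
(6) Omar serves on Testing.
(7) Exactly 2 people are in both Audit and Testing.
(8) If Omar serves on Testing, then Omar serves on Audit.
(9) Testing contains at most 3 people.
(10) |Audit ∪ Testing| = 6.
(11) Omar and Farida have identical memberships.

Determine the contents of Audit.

Audit = {Eitan, Farida, Ivan, Omar, Yara}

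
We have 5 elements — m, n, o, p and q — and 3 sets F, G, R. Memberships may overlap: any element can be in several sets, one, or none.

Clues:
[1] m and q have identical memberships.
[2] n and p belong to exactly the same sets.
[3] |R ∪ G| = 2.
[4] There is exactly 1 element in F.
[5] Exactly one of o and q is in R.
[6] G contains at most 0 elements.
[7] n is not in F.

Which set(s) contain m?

m: R

From (7): n ∉ F.
(2): p matches n: p ∉ F.
(6): G already has 0, so the rest are out.
Suppose m ∈ F: no assignment then satisfies all the clues, so m ∉ F.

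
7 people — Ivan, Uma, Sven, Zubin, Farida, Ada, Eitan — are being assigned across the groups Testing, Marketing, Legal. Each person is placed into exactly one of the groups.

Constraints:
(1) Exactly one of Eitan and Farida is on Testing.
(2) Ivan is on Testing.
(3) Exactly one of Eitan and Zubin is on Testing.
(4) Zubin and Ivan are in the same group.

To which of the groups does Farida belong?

Farida: Testing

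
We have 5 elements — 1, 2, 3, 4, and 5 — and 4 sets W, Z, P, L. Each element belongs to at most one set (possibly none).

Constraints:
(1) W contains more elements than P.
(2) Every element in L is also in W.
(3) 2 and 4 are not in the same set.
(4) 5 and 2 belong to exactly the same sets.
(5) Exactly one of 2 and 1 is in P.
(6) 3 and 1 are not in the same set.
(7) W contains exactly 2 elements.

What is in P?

P = {1}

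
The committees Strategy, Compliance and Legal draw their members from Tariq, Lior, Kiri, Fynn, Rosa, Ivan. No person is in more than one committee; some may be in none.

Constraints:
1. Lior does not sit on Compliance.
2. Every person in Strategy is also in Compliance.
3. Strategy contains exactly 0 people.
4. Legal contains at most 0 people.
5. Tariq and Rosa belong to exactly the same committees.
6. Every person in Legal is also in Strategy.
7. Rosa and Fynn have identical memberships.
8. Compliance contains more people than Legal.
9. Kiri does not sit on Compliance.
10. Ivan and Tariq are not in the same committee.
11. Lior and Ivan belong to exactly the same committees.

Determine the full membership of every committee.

Strategy = {}; Compliance = {Fynn, Rosa, Tariq}; Legal = {}

From (1): Lior ∉ Compliance.
From (9): Kiri ∉ Compliance.
(2) contrapositive: Lior ∉ Strategy.
(2) contrapositive: Kiri ∉ Strategy.
(3): Strategy already has 0, so the rest are out.
(4): Legal already has 0, so the rest are out.
(11): Ivan matches Lior: Ivan ∉ Compliance.
Suppose Tariq ∉ Compliance: no assignment then satisfies all the clues, so Tariq ∈ Compliance.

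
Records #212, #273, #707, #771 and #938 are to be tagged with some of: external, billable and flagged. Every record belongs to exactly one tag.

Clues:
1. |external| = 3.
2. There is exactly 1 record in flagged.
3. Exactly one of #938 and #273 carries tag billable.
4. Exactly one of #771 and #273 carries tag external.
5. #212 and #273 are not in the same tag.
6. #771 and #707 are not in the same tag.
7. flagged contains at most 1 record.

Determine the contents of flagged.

flagged = {#707}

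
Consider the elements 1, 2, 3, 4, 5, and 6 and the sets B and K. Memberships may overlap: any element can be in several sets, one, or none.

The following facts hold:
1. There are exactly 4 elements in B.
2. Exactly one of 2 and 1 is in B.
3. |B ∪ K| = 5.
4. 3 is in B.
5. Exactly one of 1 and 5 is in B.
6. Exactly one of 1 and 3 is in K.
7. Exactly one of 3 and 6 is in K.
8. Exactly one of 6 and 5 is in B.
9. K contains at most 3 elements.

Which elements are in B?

B = {1, 3, 4, 6}

From (4): 3 ∈ B.
Suppose 1 ∉ B: no assignment then satisfies all the clues, so 1 ∈ B.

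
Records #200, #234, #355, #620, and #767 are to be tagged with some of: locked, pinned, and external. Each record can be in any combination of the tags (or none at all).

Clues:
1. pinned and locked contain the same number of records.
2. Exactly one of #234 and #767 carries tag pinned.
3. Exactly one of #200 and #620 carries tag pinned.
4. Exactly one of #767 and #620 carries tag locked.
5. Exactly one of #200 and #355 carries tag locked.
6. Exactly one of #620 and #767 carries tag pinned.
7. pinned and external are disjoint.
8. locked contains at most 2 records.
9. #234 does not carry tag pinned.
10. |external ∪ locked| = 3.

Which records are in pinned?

pinned = {#200, #767}

From (9): #234 ∉ pinned.
(2) (exactly one): #767 ∈ pinned.
(6) (exactly one): #620 ∉ pinned.
(7) (disjoint): #767 ∉ external.
(3) (exactly one): #200 ∈ pinned.
(7) (disjoint): #200 ∉ external.
Suppose #355 ∈ pinned: no assignment then satisfies all the clues, so #355 ∉ pinned.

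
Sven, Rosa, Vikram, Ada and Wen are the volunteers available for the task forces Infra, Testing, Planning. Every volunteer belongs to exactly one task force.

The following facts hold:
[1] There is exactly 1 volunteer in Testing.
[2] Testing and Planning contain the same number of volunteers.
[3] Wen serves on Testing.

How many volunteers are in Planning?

1

From (3): Wen ∈ Testing.
(1): Testing already has 1, so the rest are out.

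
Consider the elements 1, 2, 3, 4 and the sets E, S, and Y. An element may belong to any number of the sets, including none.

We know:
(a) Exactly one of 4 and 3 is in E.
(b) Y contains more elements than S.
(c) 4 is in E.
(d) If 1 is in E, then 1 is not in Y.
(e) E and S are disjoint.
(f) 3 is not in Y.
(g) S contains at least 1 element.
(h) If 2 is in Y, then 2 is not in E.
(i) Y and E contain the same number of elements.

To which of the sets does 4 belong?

From (c): 4 ∈ E.
From (f): 3 ∉ Y.
(a) (exactly one): 3 ∉ E.
(e) (disjoint): 4 ∉ S.
Suppose 4 ∉ Y: no assignment then satisfies all the clues, so 4 ∈ Y.

4: E, Y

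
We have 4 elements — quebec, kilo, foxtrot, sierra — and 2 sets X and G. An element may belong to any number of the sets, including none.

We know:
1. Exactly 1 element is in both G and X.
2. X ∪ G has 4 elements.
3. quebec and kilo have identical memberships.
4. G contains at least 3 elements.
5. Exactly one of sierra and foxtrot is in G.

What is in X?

X = {foxtrot, sierra}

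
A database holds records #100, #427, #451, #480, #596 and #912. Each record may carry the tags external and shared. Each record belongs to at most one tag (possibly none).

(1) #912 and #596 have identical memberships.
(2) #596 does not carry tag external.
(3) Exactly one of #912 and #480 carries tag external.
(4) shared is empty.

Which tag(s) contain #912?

#912: none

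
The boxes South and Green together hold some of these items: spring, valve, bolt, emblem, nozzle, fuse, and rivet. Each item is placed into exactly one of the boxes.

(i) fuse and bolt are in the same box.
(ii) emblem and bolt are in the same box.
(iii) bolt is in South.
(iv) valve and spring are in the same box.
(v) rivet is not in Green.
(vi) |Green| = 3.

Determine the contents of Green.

From (iii): bolt ∈ South.
From (v): rivet ∉ Green.
(i): fuse matches bolt: fuse ∈ South.
(ii): emblem matches bolt: emblem ∈ South.
(vi): only 3 candidates remain for Green, so all are in.
Only one box left: rivet ∈ South.

Green = {nozzle, spring, valve}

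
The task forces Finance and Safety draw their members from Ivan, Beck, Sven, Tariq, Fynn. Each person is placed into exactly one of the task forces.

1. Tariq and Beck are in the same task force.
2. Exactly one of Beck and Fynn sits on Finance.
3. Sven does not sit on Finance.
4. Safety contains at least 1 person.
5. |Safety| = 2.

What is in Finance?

From (3): Sven ∉ Finance.
Only one task force left: Sven ∈ Safety.
Suppose Ivan ∉ Finance: no assignment then satisfies all the clues, so Ivan ∈ Finance.

Finance = {Beck, Ivan, Tariq}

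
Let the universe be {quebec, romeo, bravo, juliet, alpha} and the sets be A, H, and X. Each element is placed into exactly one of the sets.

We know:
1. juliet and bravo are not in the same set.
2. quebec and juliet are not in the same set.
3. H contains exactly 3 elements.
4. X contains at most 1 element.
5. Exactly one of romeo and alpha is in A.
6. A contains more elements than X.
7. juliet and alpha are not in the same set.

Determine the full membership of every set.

A = {juliet, romeo}; H = {alpha, bravo, quebec}; X = {}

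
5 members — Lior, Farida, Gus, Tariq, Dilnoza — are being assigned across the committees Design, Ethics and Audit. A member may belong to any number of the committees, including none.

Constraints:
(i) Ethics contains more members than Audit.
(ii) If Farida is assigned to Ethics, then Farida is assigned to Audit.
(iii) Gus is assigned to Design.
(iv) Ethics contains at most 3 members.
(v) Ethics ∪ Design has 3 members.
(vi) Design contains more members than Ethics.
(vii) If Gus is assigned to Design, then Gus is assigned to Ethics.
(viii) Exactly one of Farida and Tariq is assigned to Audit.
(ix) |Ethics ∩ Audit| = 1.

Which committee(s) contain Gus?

Gus: Design, Ethics

From (iii): Gus ∈ Design.
(vii): Gus ∈ Ethics.
Suppose Gus ∈ Audit: no assignment then satisfies all the clues, so Gus ∉ Audit.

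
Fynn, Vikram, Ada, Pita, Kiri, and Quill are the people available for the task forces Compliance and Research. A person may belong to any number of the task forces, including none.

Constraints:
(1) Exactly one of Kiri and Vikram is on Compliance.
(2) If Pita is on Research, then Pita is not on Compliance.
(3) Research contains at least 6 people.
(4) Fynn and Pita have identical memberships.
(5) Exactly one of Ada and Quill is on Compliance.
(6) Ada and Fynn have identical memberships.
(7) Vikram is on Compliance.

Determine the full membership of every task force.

Compliance = {Quill, Vikram}; Research = {Ada, Fynn, Kiri, Pita, Quill, Vikram}

From (7): Vikram ∈ Compliance.
(1) (exactly one): Kiri ∉ Compliance.
(3): only 6 candidates remain for Research, so all are in.
(2): Pita ∉ Compliance.
(4): Fynn matches Pita: Fynn ∉ Compliance.
(6): Ada matches Fynn: Ada ∉ Compliance.
(5) (exactly one): Quill ∈ Compliance.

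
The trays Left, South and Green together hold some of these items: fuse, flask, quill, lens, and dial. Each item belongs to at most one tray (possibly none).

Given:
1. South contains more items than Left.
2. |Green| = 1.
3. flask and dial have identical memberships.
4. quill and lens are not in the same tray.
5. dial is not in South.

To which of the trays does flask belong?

flask: none

From (5): dial ∉ South.
(3): flask matches dial: flask ∉ South.
Suppose flask ∈ Left: no assignment then satisfies all the clues, so flask ∉ Left.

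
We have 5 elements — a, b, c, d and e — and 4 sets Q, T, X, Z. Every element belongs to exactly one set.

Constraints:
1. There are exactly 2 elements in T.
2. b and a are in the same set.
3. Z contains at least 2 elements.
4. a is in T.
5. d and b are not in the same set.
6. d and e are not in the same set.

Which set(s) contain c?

c: Z

From (4): a ∈ T.
(2): b matches a: b ∉ Q.
(2): b matches a: b ∈ T.
(5): d ∉ T.
(1): T already has 2, so the rest are out.
Suppose c ∈ Q: no assignment then satisfies all the clues, so c ∉ Q.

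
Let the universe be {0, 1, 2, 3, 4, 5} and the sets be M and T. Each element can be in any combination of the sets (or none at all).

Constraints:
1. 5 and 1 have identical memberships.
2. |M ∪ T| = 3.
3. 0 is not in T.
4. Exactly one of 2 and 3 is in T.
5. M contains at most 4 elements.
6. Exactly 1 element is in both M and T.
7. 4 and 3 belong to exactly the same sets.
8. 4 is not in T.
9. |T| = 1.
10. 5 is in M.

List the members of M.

M = {1, 2, 5}

From (3): 0 ∉ T.
From (8): 4 ∉ T.
From (10): 5 ∈ M.
(1): 1 matches 5: 1 ∈ M.
(7): 3 matches 4: 3 ∉ T.
(4) (exactly one): 2 ∈ T.
(9): T already has 1, so the rest are out.
Suppose 0 ∈ M: no assignment then satisfies all the clues, so 0 ∉ M.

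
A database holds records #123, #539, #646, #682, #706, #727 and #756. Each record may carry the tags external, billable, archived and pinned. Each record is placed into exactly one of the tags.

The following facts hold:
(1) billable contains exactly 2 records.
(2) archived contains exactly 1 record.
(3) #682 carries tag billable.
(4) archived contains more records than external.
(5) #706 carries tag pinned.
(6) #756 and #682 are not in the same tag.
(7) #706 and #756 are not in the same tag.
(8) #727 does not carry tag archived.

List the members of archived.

archived = {#756}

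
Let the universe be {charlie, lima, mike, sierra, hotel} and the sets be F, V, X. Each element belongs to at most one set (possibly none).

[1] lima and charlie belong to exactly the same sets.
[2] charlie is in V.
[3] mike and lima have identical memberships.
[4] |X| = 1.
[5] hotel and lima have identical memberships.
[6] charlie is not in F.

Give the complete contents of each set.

F = {}; V = {charlie, hotel, lima, mike}; X = {sierra}

From (2): charlie ∈ V.
(1): lima matches charlie: lima ∉ F.
(1): lima matches charlie: lima ∈ V.
(3): mike matches lima: mike ∉ F.
(3): mike matches lima: mike ∈ V.
(5): hotel matches lima: hotel ∉ F.
(5): hotel matches lima: hotel ∈ V.
(4): only 1 candidates remain for X, so all are in.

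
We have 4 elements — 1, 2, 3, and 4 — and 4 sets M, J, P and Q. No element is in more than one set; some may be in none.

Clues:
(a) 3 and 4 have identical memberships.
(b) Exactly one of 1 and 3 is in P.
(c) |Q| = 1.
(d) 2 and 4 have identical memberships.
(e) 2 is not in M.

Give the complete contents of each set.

M = {}; J = {}; P = {2, 3, 4}; Q = {1}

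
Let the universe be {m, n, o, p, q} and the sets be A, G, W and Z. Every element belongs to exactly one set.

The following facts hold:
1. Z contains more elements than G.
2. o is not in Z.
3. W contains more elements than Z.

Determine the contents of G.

G = {}

From (2): o ∉ Z.
Suppose m ∈ G: no assignment then satisfies all the clues, so m ∉ G.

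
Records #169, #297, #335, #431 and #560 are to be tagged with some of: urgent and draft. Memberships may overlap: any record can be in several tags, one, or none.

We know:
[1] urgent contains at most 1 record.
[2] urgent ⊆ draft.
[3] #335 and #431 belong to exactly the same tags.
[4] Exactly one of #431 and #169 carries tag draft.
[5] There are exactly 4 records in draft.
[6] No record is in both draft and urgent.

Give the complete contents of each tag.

urgent = {}; draft = {#297, #335, #431, #560}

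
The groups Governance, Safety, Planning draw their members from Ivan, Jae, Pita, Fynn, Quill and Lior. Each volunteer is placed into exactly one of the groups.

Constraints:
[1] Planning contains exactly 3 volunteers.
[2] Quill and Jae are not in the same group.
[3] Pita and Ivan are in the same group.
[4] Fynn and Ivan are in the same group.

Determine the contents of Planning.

Planning = {Fynn, Ivan, Pita}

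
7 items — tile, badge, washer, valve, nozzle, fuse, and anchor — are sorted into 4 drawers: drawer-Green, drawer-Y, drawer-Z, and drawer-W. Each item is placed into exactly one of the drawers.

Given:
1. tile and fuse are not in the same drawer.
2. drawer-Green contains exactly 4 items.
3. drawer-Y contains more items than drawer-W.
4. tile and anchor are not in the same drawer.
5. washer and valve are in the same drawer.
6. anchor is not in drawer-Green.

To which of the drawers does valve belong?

valve: drawer-Green

From (6): anchor ∉ drawer-Green.
Suppose valve ∉ drawer-Green: no assignment then satisfies all the clues, so valve ∈ drawer-Green.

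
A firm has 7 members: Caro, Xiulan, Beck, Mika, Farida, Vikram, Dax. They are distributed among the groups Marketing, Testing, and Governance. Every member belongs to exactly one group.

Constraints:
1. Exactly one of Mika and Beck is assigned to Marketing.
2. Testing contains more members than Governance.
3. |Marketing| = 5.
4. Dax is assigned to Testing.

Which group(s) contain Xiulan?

From (4): Dax ∈ Testing.
Suppose Xiulan ∉ Marketing: no assignment then satisfies all the clues, so Xiulan ∈ Marketing.

Xiulan: Marketing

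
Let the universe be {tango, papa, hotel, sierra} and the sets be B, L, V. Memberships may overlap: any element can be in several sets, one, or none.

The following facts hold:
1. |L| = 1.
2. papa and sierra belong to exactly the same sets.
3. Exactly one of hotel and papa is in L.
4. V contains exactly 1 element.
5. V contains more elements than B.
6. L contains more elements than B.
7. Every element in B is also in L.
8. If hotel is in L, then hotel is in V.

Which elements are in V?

V = {hotel}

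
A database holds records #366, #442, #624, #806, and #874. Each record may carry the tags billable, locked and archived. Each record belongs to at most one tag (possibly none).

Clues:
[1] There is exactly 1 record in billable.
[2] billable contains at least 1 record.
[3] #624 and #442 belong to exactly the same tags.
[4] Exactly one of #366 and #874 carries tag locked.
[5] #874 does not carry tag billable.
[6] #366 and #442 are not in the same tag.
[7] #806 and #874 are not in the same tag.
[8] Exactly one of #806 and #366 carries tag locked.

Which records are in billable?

billable = {#806}

From (5): #874 ∉ billable.
Suppose #366 ∈ billable: no assignment then satisfies all the clues, so #366 ∉ billable.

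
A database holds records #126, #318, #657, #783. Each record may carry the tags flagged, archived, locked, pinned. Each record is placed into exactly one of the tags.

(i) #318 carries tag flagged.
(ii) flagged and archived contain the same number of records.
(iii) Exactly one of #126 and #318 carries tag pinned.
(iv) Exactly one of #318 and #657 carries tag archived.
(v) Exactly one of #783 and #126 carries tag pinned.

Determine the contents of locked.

From (i): #318 ∈ flagged.
(iii) (exactly one): #126 ∈ pinned.
(iv) (exactly one): #657 ∈ archived.
(v) (exactly one): #783 ∉ pinned.
Suppose #783 ∉ locked: no assignment then satisfies all the clues, so #783 ∈ locked.

locked = {#783}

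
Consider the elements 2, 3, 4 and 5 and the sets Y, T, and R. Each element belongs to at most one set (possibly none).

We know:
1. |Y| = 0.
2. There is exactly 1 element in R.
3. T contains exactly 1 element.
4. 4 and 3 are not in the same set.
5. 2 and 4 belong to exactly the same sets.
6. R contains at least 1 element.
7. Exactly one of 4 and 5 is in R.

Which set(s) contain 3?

3: T

(1): Y already has 0, so the rest are out.
Suppose 3 ∉ T: no assignment then satisfies all the clues, so 3 ∈ T.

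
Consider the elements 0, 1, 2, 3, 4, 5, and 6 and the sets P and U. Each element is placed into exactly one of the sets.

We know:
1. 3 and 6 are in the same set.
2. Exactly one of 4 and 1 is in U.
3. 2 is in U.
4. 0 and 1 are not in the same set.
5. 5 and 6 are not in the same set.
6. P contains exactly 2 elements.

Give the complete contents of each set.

P = {1, 5}; U = {0, 2, 3, 4, 6}

From (3): 2 ∈ U.
Suppose 0 ∈ P: no assignment then satisfies all the clues, so 0 ∉ P.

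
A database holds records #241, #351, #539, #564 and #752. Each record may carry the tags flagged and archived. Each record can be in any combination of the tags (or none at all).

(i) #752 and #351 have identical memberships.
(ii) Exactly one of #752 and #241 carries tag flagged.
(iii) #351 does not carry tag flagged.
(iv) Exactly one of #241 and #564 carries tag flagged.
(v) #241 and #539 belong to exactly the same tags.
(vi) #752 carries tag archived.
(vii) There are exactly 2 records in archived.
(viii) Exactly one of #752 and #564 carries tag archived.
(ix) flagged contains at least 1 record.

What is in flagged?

From (iii): #351 ∉ flagged.
From (vi): #752 ∈ archived.
(i): #752 matches #351: #752 ∉ flagged.
(i): #351 matches #752: #351 ∈ archived.
(ii) (exactly one): #241 ∈ flagged.
(iv) (exactly one): #564 ∉ flagged.
(v): #539 matches #241: #539 ∈ flagged.
(vii): archived already has 2, so the rest are out.

flagged = {#241, #539}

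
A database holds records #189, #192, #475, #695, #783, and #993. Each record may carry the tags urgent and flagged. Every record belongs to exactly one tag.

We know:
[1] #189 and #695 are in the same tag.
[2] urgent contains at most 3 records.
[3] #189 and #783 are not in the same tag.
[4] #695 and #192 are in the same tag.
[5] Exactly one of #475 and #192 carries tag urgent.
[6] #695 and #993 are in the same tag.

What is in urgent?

urgent = {#475, #783}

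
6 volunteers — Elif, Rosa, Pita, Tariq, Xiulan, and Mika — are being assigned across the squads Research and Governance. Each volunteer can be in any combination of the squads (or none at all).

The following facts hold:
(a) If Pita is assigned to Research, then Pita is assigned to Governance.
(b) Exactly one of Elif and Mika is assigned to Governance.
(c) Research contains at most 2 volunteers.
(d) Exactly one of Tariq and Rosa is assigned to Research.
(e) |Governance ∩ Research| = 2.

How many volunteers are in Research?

2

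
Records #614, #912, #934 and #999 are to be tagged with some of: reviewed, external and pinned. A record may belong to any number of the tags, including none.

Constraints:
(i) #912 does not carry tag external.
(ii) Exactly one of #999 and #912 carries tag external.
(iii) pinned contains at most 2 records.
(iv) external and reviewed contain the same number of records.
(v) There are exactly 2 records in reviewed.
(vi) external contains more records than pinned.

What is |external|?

2

From (i): #912 ∉ external.
(ii) (exactly one): #999 ∈ external.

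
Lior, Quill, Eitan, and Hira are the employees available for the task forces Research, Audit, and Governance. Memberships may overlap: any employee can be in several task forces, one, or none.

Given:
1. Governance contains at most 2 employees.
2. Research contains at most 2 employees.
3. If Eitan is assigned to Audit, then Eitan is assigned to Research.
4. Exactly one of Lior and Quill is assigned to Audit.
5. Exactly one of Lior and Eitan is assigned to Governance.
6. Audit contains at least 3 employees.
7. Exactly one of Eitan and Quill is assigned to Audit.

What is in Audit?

Audit = {Eitan, Hira, Lior}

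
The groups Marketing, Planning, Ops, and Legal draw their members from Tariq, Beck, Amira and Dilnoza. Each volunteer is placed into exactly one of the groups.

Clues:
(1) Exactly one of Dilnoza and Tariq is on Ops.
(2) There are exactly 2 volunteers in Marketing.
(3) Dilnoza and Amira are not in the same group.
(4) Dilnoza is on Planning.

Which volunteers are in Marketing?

Marketing = {Amira, Beck}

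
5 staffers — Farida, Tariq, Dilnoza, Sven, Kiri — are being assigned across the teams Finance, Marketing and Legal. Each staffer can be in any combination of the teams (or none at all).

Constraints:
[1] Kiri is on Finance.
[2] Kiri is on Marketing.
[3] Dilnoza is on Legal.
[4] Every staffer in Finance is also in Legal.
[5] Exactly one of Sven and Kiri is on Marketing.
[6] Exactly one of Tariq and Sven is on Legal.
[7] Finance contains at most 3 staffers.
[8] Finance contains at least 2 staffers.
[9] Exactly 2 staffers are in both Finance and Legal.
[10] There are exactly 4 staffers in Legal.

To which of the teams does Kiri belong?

Kiri: Finance, Legal, Marketing

From (1): Kiri ∈ Finance.
From (2): Kiri ∈ Marketing.
From (3): Dilnoza ∈ Legal.
(4) with Kiri ∈ Finance: Kiri ∈ Legal.
(5) (exactly one): Sven ∉ Marketing.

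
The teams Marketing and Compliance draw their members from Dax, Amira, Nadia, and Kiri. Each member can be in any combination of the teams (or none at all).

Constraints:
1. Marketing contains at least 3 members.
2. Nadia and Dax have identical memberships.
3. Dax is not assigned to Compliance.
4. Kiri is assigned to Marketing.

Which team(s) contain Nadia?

From (3): Dax ∉ Compliance.
From (4): Kiri ∈ Marketing.
(2): Nadia matches Dax: Nadia ∉ Compliance.
Suppose Nadia ∉ Marketing: no assignment then satisfies all the clues, so Nadia ∈ Marketing.

Nadia: Marketing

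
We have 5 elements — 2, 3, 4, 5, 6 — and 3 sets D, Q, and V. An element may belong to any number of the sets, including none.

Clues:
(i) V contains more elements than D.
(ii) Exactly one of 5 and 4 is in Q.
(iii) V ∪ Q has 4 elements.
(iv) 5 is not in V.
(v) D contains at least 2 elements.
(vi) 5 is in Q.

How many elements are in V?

3

From (iv): 5 ∉ V.
From (vi): 5 ∈ Q.
(ii) (exactly one): 4 ∉ Q.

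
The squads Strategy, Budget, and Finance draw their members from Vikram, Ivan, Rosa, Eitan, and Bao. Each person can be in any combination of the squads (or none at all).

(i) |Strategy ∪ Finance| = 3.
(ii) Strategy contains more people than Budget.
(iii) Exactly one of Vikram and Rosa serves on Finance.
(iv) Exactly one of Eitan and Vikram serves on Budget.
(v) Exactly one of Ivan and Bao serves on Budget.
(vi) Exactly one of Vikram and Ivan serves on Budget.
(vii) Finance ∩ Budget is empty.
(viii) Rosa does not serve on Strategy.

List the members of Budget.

From (viii): Rosa ∉ Strategy.
Suppose Vikram ∈ Budget: no assignment then satisfies all the clues, so Vikram ∉ Budget.

Budget = {Eitan, Ivan}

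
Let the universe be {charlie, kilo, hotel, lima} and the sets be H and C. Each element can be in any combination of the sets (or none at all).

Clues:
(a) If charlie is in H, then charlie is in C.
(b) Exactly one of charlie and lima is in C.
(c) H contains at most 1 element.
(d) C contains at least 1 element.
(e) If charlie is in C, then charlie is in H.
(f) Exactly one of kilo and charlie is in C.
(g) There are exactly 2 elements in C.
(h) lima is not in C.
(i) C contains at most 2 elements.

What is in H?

H = {charlie}

From (h): lima ∉ C.
(b) (exactly one): charlie ∈ C.
(e): charlie ∈ H.
(f) (exactly one): kilo ∉ C.
(g): only 2 candidates remain for C, so all are in.
(c): H already has 1, so the rest are out.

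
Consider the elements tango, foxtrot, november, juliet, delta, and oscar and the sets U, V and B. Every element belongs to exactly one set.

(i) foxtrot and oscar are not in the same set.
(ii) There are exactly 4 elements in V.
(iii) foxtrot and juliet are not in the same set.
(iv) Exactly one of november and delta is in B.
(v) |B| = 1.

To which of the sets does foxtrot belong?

foxtrot: U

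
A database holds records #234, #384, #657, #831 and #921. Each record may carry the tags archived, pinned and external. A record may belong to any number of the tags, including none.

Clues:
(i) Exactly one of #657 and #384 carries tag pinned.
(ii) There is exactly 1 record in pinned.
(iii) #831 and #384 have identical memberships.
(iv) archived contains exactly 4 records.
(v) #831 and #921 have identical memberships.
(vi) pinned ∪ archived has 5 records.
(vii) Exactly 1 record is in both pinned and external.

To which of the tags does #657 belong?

#657: external, pinned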